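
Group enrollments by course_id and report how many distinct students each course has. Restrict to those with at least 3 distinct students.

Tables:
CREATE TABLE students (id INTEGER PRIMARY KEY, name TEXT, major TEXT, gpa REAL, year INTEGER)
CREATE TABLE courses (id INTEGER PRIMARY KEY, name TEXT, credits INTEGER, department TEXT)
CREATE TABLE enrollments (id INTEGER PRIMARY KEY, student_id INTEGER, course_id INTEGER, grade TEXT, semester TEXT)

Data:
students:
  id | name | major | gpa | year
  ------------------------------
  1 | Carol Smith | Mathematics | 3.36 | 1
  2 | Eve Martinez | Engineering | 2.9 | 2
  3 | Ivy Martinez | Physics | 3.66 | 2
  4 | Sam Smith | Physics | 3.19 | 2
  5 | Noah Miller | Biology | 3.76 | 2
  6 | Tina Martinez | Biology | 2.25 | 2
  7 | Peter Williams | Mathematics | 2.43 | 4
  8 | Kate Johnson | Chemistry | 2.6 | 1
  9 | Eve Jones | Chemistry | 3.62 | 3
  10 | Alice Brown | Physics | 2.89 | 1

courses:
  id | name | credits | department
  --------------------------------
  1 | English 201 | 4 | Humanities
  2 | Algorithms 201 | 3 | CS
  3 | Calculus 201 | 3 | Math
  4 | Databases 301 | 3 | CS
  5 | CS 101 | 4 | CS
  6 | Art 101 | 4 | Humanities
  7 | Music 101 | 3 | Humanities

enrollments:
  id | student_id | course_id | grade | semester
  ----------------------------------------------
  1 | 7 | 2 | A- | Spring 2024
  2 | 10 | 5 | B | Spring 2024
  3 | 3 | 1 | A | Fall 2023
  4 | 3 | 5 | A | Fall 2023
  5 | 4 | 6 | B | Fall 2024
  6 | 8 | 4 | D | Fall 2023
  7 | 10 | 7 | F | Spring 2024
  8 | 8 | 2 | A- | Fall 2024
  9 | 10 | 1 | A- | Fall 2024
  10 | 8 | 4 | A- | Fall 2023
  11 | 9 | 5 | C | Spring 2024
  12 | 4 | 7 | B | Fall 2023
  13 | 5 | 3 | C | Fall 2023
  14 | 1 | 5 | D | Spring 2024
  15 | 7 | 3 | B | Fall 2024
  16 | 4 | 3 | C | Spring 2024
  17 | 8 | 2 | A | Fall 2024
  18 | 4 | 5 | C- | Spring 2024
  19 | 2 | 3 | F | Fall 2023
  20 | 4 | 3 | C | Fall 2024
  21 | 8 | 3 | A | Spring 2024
SELECT course_id, COUNT(DISTINCT student_id) AS distinct_student_count FROM enrollments GROUP BY course_id HAVING COUNT(DISTINCT student_id) >= 3

Execution result:
course_id | distinct_student_count
3 | 5
5 | 5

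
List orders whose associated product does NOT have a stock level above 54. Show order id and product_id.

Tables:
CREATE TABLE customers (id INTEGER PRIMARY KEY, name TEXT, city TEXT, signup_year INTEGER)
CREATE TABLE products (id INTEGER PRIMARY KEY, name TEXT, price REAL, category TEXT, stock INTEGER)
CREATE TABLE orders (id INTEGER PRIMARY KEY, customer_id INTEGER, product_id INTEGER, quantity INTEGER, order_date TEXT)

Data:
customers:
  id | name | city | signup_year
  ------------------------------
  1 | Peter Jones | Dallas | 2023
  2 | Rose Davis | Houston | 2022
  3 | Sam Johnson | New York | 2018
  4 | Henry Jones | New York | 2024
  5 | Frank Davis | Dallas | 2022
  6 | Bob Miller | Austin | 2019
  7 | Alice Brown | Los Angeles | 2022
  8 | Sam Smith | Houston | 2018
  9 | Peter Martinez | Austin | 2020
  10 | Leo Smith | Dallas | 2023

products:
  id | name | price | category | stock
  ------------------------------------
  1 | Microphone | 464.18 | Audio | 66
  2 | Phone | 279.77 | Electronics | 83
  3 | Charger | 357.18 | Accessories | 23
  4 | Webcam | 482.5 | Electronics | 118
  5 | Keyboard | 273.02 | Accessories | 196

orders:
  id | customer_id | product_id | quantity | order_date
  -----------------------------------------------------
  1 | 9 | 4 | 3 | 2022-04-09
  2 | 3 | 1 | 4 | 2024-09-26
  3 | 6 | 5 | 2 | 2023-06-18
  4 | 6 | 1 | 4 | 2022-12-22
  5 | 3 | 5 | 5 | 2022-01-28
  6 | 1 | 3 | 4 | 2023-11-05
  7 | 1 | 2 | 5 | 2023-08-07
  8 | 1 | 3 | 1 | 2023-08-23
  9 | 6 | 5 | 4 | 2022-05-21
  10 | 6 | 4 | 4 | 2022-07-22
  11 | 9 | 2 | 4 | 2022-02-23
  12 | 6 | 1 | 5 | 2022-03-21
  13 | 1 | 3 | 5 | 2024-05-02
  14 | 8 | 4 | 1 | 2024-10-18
SELECT id, product_id FROM orders WHERE product_id NOT IN (SELECT id FROM products WHERE stock > 54)

Execution result:
id | product_id
6 | 3
8 | 3
13 | 3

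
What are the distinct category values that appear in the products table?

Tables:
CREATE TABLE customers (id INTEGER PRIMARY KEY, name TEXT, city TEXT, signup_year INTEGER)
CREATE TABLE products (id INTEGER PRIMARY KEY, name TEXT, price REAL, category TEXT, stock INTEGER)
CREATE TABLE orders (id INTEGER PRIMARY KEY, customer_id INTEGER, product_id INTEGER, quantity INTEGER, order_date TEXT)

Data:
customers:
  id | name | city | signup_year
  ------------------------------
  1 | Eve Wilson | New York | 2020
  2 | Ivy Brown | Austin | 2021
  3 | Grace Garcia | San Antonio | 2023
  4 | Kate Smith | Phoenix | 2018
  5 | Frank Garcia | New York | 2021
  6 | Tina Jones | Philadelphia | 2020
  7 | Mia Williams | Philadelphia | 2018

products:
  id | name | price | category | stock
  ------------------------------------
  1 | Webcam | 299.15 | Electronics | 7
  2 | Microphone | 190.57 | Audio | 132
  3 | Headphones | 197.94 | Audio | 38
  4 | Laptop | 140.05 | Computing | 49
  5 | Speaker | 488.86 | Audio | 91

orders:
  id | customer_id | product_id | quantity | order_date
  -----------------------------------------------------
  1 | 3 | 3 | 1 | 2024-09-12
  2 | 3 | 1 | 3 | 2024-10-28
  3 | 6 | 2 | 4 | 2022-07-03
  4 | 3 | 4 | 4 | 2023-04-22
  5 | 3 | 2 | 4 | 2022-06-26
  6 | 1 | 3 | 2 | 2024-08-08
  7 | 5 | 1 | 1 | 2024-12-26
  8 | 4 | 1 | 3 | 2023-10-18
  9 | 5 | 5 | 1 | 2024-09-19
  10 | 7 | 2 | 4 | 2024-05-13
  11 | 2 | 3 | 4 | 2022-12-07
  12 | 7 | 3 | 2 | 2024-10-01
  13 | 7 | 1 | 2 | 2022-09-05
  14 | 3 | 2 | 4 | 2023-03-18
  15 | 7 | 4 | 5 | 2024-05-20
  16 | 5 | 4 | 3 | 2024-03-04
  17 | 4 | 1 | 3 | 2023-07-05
SELECT DISTINCT category FROM products

Execution result:
category
Electronics
Audio
Computing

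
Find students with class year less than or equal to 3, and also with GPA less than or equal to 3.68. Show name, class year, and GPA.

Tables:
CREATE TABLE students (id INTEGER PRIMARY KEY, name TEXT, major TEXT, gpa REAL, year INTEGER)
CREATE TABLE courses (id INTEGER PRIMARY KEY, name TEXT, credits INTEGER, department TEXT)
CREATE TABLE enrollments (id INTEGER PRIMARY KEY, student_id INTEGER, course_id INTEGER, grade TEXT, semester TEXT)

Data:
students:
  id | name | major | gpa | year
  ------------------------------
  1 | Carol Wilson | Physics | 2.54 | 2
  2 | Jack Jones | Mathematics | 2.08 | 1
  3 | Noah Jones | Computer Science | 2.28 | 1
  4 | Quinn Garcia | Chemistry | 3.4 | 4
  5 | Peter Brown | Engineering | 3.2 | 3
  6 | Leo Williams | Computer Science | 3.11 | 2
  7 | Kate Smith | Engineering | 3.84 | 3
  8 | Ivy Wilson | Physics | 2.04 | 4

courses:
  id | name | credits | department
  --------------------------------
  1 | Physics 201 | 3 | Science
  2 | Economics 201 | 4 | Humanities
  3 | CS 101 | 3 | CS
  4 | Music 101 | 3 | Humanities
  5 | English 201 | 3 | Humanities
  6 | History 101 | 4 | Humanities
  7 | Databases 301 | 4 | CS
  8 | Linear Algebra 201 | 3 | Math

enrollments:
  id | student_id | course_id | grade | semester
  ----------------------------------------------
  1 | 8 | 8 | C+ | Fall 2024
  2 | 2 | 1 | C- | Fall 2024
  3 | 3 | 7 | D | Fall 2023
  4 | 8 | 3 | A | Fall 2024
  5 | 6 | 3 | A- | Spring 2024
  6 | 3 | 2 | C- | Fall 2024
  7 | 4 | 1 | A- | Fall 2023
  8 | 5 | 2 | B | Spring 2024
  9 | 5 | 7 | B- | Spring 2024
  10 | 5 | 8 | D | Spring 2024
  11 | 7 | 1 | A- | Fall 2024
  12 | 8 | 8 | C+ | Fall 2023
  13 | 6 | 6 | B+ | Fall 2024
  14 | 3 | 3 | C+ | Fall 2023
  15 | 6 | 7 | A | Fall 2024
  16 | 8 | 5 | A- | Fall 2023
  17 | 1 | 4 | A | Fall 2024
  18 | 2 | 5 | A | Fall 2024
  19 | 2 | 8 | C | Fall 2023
SELECT name, year, gpa FROM students WHERE year <= 3 AND gpa <= 3.68

Execution result:
name | year | gpa
Carol Wilson | 2 | 2.54
Jack Jones | 1 | 2.08
Noah Jones | 1 | 2.28
Peter Brown | 3 | 3.20
Leo Williams | 2 | 3.11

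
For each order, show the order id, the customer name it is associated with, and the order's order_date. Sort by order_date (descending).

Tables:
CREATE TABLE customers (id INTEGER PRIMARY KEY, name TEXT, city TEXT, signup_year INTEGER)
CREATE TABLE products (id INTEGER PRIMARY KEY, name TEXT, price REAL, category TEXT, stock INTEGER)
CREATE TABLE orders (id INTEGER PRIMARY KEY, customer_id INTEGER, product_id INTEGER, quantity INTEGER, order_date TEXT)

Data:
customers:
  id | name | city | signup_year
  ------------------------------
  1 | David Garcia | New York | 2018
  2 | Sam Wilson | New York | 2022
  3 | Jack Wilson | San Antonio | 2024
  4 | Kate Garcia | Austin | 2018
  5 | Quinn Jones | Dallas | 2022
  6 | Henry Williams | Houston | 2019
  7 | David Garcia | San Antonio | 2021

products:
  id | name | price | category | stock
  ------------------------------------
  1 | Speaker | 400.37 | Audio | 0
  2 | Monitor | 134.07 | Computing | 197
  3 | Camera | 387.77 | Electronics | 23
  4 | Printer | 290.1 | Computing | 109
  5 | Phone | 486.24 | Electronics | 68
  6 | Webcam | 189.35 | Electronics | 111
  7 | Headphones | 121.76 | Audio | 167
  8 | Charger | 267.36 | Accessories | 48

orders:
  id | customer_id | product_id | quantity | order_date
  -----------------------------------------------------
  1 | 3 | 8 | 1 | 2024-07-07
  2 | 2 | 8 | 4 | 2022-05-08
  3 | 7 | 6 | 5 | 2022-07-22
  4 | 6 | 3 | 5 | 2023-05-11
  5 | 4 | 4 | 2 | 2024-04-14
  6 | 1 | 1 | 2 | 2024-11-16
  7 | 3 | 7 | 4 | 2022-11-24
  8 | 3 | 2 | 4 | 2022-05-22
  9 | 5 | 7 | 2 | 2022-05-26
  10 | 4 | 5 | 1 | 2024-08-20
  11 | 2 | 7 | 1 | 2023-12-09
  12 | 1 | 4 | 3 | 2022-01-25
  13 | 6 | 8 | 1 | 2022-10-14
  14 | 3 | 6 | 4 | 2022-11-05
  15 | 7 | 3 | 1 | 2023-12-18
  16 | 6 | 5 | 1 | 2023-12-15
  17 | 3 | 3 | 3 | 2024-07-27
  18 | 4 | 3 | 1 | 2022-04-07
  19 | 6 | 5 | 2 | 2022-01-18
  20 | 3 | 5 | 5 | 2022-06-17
SELECT c.id, p.name AS customer, c.order_date FROM orders c JOIN customers p ON c.customer_id = p.id ORDER BY c.order_date DESC

Execution result:
id | customer | order_date
6 | David Garcia | 2024-11-16
10 | Kate Garcia | 2024-08-20
17 | Jack Wilson | 2024-07-27
1 | Jack Wilson | 2024-07-07
5 | Kate Garcia | 2024-04-14
15 | David Garcia | 2023-12-18
16 | Henry Williams | 2023-12-15
11 | Sam Wilson | 2023-12-09
4 | Henry Williams | 2023-05-11
7 | Jack Wilson | 2022-11-24
14 | Jack Wilson | 2022-11-05
13 | Henry Williams | 2022-10-14
3 | David Garcia | 2022-07-22
20 | Jack Wilson | 2022-06-17
9 | Quinn Jones | 2022-05-26
8 | Jack Wilson | 2022-05-22
2 | Sam Wilson | 2022-05-08
18 | Kate Garcia | 2022-04-07
12 | David Garcia | 2022-01-25
19 | Henry Williams | 2022-01-18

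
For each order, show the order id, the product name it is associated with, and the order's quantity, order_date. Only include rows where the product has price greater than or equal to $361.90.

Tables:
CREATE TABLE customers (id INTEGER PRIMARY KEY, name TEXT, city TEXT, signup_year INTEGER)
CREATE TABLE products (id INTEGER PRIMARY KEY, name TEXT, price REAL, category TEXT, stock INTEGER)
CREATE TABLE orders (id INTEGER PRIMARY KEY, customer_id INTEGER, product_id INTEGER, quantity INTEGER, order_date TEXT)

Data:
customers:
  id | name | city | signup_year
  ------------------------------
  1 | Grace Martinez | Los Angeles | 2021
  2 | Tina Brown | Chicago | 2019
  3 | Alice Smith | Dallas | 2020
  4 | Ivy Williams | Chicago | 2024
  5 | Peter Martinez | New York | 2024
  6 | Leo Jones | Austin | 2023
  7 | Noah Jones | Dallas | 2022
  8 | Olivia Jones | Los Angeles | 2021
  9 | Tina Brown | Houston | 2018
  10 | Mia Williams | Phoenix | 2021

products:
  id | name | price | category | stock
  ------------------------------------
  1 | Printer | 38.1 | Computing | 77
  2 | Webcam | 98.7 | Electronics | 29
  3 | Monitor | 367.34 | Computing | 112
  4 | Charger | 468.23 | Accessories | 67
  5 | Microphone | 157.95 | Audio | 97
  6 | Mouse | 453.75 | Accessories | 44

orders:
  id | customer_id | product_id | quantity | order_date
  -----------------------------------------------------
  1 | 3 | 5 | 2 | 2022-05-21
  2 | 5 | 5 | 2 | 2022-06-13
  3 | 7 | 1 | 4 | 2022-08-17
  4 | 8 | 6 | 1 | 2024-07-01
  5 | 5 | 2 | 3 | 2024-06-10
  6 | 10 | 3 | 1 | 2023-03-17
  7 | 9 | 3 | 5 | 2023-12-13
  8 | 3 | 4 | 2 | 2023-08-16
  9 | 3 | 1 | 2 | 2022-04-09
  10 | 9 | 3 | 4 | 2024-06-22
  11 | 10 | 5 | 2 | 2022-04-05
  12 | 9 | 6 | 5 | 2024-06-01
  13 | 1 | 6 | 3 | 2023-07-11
SELECT c.id, p.name AS product, c.quantity, c.order_date FROM orders c JOIN products p ON c.product_id = p.id WHERE p.price >= 361.9

Execution result:
id | product | quantity | order_date
4 | Mouse | 1 | 2024-07-01
6 | Monitor | 1 | 2023-03-17
7 | Monitor | 5 | 2023-12-13
8 | Charger | 2 | 2023-08-16
10 | Monitor | 4 | 2024-06-22
12 | Mouse | 5 | 2024-06-01
13 | Mouse | 3 | 2023-07-11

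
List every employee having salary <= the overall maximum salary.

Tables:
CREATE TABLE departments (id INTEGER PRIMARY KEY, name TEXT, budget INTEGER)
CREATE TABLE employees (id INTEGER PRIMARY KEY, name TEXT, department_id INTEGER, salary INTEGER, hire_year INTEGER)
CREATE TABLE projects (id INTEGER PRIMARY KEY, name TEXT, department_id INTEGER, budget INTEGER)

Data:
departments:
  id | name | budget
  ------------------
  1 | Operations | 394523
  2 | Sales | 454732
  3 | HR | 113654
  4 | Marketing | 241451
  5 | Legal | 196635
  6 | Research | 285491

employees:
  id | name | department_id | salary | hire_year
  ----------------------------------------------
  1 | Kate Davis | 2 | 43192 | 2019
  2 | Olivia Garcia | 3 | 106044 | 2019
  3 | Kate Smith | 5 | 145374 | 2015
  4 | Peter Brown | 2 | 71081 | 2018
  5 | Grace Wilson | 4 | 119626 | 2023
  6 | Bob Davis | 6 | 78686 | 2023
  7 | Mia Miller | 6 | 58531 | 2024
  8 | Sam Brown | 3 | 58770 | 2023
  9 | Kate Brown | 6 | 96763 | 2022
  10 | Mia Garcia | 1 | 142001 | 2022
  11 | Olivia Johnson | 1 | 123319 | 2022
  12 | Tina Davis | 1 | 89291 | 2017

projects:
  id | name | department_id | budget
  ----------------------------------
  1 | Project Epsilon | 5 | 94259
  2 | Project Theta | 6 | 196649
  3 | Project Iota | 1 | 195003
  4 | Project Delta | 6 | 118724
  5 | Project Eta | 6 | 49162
SELECT name, salary FROM employees WHERE salary <= (SELECT MAX(salary) FROM employees)

Execution result:
name | salary
Kate Davis | 43192
Olivia Garcia | 106044
Kate Smith | 145374
Peter Brown | 71081
Grace Wilson | 119626
Bob Davis | 78686
Mia Miller | 58531
Sam Brown | 58770
Kate Brown | 96763
Mia Garcia | 142001
Olivia Johnson | 123319
Tina Davis | 89291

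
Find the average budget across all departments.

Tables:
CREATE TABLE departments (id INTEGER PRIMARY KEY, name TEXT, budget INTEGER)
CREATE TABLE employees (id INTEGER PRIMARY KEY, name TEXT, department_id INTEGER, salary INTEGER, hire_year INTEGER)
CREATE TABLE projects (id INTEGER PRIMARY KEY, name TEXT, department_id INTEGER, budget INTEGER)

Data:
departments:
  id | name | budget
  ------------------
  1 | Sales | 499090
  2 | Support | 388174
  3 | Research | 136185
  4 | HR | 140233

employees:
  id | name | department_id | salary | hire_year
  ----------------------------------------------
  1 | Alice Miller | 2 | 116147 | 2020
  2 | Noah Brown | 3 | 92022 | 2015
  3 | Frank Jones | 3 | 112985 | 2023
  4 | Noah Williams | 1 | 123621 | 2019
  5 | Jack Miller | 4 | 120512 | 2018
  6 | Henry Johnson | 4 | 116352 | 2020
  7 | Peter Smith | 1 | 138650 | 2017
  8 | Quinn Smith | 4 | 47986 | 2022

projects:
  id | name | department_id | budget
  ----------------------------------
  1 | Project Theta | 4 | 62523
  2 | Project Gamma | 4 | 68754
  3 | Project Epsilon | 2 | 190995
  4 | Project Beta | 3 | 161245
SELECT AVG(budget) FROM departments

Execution result:
290920.50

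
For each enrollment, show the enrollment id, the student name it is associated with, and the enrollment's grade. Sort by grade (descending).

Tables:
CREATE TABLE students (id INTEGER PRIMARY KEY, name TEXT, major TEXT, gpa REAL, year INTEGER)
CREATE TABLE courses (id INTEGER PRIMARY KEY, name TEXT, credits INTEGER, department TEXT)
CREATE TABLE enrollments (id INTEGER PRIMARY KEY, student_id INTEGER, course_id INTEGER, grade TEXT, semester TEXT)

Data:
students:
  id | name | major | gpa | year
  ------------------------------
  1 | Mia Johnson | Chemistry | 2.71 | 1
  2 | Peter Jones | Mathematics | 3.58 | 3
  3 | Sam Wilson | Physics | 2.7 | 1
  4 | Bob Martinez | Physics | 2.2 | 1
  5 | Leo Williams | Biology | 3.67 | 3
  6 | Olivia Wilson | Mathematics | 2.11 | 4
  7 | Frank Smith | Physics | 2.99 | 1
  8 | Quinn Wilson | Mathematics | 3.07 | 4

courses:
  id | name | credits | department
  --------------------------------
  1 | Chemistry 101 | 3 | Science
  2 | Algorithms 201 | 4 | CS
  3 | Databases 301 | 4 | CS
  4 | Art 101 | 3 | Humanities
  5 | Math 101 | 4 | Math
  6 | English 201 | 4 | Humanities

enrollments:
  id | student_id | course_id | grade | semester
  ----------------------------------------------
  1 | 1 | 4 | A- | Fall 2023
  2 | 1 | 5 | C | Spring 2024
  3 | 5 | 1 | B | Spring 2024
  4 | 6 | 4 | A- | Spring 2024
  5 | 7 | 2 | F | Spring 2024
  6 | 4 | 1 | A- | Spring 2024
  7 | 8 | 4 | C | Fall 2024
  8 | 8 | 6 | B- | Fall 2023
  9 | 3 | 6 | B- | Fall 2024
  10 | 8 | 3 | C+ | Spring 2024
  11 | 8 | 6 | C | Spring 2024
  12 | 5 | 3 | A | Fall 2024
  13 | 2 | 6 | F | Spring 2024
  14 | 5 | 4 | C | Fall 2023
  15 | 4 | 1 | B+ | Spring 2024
SELECT c.id, p.name AS student, c.grade FROM enrollments c JOIN students p ON c.student_id = p.id ORDER BY c.grade DESC

Execution result:
id | student | grade
5 | Frank Smith | F
13 | Peter Jones | F
10 | Quinn Wilson | C+
2 | Mia Johnson | C
7 | Quinn Wilson | C
11 | Quinn Wilson | C
14 | Leo Williams | C
8 | Quinn Wilson | B-
9 | Sam Wilson | B-
15 | Bob Martinez | B+
3 | Leo Williams | B
1 | Mia Johnson | A-
4 | Olivia Wilson | A-
6 | Bob Martinez | A-
12 | Leo Williams | A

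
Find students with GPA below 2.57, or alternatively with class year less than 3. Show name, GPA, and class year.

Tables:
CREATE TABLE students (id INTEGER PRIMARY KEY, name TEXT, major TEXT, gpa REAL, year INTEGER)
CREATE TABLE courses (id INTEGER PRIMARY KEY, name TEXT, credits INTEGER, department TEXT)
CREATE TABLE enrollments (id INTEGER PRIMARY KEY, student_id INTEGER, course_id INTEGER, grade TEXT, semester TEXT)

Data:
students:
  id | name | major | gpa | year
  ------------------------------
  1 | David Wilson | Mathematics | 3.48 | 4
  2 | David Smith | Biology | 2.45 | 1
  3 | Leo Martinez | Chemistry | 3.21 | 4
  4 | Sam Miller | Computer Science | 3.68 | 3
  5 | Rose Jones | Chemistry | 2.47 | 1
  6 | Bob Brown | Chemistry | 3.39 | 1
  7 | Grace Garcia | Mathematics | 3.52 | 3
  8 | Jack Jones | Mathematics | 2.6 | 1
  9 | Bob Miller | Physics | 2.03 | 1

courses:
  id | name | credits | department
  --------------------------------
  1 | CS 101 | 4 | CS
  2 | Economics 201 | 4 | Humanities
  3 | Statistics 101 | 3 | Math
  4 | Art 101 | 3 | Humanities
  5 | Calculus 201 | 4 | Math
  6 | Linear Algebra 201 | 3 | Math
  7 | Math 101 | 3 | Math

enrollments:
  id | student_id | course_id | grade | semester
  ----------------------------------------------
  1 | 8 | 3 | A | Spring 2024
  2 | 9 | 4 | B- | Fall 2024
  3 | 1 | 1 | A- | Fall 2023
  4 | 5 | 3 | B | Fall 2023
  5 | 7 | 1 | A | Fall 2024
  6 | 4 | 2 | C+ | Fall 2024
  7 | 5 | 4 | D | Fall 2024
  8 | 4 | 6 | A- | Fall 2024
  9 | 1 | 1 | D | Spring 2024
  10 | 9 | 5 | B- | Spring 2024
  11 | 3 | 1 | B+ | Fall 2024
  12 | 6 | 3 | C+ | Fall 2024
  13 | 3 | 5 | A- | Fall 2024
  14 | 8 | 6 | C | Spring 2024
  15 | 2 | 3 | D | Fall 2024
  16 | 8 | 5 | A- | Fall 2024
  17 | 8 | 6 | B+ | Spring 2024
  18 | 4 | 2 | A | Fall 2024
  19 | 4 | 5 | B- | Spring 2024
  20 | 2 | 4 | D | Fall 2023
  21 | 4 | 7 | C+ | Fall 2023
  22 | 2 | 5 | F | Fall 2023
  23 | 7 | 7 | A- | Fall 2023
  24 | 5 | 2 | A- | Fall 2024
SELECT name, gpa, year FROM students WHERE gpa < 2.57 OR year < 3

Execution result:
name | gpa | year
David Smith | 2.45 | 1
Rose Jones | 2.47 | 1
Bob Brown | 3.39 | 1
Jack Jones | 2.60 | 1
Bob Miller | 2.03 | 1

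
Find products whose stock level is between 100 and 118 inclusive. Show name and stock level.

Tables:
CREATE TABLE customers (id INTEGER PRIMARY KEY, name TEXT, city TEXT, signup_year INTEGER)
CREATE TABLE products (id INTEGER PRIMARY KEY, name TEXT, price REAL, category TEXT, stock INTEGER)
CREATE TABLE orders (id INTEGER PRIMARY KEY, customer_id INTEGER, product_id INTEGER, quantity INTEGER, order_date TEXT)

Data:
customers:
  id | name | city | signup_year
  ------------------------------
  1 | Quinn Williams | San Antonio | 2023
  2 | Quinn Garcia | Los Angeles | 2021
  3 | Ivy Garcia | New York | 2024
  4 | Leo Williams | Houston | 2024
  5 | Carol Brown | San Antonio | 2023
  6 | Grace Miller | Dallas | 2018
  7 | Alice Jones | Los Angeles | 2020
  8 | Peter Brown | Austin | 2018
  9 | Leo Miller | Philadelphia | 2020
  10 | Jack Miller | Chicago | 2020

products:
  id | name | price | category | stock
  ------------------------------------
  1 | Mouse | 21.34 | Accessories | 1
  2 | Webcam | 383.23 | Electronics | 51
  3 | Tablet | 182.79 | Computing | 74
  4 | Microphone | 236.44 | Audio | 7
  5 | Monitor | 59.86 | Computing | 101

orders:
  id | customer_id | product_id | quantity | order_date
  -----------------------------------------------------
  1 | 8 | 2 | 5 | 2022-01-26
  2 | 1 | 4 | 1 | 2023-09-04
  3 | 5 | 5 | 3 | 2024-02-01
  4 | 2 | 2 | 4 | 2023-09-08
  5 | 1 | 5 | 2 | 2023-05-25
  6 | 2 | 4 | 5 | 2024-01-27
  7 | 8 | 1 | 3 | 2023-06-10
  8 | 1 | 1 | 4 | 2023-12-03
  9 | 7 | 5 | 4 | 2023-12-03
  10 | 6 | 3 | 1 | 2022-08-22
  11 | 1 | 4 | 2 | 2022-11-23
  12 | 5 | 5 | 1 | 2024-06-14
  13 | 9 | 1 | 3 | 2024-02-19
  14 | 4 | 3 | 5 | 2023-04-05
SELECT name, stock FROM products WHERE stock BETWEEN 100 AND 118

Execution result:
name | stock
Monitor | 101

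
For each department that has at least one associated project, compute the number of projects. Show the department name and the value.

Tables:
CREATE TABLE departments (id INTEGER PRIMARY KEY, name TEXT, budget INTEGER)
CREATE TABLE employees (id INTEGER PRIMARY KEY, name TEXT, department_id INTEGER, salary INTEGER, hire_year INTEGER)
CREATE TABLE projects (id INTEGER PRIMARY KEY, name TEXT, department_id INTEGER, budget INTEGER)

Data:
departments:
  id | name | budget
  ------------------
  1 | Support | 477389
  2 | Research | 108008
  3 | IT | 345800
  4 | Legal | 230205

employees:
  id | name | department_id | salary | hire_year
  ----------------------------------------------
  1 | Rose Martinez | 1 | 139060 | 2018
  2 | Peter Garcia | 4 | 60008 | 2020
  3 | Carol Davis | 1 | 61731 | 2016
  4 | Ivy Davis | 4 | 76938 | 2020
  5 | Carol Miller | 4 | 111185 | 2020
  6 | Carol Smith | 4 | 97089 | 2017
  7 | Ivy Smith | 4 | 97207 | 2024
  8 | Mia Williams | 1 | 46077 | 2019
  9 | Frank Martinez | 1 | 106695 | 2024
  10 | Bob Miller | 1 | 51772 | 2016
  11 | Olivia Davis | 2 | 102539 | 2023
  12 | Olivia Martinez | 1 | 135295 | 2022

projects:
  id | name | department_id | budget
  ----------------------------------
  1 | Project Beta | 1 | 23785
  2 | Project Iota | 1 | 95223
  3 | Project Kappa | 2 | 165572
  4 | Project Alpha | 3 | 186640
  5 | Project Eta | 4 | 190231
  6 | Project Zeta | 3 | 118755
SELECT p.name, COUNT(*) AS n FROM projects c JOIN departments p ON c.department_id = p.id GROUP BY p.id, p.name

Execution result:
name | n
Support | 2
Research | 1
IT | 2
Legal | 1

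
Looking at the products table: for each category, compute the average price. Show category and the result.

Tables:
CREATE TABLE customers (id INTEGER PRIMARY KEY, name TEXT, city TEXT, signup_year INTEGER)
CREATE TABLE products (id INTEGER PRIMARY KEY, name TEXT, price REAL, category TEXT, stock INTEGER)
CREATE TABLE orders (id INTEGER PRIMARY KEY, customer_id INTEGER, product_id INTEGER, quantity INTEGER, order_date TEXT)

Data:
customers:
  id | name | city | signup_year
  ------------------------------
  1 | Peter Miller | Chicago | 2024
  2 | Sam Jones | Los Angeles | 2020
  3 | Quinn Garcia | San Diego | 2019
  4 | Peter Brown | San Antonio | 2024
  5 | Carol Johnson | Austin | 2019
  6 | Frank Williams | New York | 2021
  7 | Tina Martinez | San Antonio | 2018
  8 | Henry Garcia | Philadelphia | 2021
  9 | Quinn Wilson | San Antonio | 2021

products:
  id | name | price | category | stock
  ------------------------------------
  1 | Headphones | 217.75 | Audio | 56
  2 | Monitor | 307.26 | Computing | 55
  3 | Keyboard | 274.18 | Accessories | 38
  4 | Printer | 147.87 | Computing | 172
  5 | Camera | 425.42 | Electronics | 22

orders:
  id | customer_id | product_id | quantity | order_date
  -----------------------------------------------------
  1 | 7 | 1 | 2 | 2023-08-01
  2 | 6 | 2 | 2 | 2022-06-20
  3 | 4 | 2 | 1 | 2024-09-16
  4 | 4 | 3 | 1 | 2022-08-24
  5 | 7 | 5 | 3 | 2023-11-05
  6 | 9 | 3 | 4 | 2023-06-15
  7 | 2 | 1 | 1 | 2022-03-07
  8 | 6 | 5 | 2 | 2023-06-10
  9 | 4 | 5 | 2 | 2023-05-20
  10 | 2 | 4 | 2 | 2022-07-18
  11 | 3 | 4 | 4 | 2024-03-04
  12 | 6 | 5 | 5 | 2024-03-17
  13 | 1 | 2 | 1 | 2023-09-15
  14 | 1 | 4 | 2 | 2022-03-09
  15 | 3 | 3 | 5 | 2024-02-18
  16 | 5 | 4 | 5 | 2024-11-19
SELECT category, AVG(price) AS avg_price FROM products GROUP BY category

Execution result:
category | avg_price
Accessories | 274.18
Audio | 217.75
Computing | 227.57
Electronics | 425.42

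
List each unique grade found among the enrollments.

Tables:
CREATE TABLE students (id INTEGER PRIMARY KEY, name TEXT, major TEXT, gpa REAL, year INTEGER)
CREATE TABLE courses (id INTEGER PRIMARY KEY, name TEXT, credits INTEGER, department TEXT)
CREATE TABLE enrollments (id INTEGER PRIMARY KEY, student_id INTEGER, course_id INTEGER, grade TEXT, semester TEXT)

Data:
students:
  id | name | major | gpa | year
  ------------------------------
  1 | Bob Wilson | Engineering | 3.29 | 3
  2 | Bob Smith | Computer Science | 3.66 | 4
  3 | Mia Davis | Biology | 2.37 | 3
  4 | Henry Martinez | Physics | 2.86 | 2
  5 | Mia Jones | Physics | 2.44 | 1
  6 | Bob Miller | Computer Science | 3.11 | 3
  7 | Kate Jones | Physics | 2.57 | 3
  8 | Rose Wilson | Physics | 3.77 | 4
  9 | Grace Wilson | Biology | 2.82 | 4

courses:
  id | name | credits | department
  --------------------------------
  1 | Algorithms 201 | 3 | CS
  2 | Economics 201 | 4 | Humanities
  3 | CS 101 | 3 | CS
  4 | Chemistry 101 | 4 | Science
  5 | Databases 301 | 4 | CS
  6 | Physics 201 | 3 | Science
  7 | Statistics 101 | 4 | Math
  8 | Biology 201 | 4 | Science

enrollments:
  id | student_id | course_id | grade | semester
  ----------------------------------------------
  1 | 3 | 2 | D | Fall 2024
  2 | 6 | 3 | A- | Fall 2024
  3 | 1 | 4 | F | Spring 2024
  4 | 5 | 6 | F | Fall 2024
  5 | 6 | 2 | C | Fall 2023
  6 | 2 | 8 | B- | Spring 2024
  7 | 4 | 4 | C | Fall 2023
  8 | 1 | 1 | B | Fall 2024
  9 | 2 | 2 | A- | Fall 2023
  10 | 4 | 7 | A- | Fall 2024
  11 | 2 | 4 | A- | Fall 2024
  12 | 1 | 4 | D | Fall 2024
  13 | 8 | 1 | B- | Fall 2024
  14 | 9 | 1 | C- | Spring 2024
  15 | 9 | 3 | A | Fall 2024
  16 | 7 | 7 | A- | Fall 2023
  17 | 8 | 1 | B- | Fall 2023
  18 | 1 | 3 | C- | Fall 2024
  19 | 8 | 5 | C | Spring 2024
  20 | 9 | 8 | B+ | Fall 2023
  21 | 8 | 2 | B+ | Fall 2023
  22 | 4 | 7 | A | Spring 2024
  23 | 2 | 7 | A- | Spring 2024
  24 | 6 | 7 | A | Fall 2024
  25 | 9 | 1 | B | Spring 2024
SELECT DISTINCT grade FROM enrollments

Execution result:
grade
D
A-
F
C
B-
B
C-
A
B+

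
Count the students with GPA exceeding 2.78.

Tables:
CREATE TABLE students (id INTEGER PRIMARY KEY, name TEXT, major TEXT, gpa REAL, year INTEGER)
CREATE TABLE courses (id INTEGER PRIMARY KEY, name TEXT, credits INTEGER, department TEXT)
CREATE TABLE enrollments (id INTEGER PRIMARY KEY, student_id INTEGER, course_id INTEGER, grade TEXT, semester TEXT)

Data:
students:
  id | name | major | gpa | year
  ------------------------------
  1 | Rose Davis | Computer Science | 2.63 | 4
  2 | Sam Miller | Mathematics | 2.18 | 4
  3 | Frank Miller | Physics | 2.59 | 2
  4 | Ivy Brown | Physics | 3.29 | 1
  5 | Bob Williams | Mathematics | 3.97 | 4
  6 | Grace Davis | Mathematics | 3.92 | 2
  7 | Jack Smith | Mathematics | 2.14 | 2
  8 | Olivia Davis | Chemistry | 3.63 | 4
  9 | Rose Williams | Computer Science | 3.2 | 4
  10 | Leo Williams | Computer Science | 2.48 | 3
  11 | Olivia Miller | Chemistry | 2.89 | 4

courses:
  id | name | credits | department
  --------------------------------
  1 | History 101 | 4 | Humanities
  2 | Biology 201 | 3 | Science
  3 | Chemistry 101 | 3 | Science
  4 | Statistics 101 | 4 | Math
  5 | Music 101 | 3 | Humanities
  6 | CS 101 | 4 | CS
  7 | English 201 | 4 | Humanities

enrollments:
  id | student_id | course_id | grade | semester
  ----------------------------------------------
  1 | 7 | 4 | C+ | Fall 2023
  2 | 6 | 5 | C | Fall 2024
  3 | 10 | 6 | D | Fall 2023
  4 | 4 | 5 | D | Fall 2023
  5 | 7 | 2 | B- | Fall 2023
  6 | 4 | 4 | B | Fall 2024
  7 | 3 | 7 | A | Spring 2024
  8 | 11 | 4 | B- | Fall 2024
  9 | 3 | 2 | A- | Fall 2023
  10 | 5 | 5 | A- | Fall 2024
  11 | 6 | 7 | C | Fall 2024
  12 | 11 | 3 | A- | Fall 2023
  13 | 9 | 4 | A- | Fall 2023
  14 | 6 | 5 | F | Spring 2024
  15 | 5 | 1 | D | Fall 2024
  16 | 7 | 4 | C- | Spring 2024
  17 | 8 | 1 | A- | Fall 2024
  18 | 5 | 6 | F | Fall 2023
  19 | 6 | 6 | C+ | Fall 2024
SELECT COUNT(*) FROM students WHERE gpa > 2.78

Execution result:
6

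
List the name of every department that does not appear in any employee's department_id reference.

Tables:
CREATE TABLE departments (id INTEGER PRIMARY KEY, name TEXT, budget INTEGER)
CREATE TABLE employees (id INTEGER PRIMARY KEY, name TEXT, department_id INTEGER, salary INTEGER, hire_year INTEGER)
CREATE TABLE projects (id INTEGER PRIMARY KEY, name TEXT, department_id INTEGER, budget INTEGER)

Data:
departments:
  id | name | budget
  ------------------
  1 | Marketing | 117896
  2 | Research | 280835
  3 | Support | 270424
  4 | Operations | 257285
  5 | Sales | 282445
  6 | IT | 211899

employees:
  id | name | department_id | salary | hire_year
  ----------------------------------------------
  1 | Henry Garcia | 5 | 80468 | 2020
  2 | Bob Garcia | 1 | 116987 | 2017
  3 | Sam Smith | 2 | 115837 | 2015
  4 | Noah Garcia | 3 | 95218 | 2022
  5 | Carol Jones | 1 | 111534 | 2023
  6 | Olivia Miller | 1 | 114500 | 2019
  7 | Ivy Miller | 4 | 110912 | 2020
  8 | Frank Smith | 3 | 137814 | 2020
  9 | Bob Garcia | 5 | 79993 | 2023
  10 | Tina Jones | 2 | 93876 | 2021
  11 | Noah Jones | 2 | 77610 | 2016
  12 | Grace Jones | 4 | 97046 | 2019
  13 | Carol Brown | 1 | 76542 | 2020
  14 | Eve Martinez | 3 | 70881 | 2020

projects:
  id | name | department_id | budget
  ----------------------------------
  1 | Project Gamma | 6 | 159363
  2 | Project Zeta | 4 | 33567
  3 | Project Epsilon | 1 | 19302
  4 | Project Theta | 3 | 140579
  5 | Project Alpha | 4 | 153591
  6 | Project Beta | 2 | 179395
SELECT p.name FROM departments p LEFT JOIN employees c ON c.department_id = p.id WHERE c.id IS NULL

Execution result:
IT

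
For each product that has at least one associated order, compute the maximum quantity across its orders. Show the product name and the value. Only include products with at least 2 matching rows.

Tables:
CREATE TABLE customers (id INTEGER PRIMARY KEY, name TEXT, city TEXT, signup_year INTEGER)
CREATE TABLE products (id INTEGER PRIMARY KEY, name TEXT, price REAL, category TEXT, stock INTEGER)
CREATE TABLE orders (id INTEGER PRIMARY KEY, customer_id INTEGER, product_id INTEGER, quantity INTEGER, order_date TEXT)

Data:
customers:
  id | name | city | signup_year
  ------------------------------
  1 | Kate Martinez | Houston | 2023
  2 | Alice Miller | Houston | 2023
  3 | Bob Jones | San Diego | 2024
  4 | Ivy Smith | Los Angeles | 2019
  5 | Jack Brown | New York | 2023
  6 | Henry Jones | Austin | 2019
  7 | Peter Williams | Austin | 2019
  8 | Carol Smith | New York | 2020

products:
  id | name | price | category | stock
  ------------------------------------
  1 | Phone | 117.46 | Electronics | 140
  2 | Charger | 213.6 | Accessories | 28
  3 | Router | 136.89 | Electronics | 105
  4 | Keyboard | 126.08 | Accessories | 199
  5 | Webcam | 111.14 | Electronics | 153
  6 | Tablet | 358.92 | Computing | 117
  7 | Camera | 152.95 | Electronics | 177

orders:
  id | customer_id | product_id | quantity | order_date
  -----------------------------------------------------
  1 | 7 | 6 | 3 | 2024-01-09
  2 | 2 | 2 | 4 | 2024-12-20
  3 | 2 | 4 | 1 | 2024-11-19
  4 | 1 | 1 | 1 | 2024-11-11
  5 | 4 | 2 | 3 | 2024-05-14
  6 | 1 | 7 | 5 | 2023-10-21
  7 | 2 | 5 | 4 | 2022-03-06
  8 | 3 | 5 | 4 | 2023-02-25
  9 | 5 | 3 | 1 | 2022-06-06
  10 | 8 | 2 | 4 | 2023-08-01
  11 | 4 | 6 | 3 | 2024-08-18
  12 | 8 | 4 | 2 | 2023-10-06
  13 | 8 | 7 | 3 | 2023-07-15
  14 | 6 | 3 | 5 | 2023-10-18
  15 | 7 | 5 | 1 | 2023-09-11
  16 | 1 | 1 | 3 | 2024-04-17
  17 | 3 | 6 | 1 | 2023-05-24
SELECT p.name, MAX(c.quantity) AS max_quantity FROM orders c JOIN products p ON c.product_id = p.id GROUP BY p.id, p.name HAVING COUNT(*) >= 2

Execution result:
name | max_quantity
Phone | 3
Charger | 4
Router | 5
Keyboard | 2
Webcam | 4
Tablet | 3
Camera | 5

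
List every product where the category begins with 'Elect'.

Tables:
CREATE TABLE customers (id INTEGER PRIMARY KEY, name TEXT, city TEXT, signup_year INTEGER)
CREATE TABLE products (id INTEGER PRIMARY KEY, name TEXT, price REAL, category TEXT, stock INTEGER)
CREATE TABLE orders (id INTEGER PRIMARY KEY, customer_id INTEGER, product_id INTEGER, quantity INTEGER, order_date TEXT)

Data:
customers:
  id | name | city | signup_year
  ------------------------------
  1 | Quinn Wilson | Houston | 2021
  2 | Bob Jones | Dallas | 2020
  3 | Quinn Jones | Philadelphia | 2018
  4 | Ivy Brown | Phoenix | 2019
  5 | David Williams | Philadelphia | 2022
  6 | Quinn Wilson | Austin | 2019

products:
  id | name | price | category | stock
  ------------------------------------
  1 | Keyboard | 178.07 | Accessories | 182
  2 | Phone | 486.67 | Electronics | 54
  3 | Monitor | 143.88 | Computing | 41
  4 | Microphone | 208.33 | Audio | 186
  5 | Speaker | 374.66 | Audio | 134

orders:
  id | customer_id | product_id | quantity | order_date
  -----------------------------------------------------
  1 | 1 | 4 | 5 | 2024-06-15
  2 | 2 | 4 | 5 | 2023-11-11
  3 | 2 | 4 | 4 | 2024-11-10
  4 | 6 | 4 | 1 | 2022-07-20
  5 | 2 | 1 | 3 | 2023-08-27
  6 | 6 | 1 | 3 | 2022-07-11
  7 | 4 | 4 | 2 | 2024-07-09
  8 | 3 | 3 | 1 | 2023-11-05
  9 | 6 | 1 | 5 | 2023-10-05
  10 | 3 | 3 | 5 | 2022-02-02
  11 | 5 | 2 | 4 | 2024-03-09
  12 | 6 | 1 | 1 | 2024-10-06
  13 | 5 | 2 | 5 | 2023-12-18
SELECT name, category FROM products WHERE category LIKE 'Elect%'

Execution result:
name | category
Phone | Electronics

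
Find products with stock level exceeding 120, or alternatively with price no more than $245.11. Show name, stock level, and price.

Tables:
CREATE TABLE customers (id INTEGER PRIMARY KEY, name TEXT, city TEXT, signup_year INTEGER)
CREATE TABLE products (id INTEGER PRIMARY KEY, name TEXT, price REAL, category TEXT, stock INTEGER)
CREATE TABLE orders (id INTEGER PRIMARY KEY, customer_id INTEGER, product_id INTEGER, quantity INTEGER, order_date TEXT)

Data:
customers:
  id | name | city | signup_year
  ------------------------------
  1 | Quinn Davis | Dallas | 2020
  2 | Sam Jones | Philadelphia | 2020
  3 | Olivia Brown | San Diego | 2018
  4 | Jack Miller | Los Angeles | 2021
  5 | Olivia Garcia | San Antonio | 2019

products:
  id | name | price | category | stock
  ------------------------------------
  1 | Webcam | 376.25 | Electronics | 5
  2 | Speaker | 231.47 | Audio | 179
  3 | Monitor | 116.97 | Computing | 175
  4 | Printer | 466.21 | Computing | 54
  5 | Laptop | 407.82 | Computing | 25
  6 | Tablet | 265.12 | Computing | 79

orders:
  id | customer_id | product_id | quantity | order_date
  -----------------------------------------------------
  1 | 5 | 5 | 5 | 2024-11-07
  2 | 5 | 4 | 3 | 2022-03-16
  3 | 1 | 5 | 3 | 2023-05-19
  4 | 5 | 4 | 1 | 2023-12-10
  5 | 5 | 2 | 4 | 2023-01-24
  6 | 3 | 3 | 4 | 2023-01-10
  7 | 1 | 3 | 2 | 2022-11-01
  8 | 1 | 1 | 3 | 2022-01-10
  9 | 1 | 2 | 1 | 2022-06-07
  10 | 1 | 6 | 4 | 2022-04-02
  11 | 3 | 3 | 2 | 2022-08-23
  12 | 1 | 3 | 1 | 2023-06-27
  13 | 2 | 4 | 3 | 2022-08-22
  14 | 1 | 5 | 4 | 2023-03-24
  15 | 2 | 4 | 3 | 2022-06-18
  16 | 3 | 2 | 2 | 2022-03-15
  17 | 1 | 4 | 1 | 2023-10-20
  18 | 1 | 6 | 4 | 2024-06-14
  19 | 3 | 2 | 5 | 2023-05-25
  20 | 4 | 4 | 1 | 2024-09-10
SELECT name, stock, price FROM products WHERE stock > 120 OR price <= 245.11

Execution result:
name | stock | price
Speaker | 179 | 231.47
Monitor | 175 | 116.97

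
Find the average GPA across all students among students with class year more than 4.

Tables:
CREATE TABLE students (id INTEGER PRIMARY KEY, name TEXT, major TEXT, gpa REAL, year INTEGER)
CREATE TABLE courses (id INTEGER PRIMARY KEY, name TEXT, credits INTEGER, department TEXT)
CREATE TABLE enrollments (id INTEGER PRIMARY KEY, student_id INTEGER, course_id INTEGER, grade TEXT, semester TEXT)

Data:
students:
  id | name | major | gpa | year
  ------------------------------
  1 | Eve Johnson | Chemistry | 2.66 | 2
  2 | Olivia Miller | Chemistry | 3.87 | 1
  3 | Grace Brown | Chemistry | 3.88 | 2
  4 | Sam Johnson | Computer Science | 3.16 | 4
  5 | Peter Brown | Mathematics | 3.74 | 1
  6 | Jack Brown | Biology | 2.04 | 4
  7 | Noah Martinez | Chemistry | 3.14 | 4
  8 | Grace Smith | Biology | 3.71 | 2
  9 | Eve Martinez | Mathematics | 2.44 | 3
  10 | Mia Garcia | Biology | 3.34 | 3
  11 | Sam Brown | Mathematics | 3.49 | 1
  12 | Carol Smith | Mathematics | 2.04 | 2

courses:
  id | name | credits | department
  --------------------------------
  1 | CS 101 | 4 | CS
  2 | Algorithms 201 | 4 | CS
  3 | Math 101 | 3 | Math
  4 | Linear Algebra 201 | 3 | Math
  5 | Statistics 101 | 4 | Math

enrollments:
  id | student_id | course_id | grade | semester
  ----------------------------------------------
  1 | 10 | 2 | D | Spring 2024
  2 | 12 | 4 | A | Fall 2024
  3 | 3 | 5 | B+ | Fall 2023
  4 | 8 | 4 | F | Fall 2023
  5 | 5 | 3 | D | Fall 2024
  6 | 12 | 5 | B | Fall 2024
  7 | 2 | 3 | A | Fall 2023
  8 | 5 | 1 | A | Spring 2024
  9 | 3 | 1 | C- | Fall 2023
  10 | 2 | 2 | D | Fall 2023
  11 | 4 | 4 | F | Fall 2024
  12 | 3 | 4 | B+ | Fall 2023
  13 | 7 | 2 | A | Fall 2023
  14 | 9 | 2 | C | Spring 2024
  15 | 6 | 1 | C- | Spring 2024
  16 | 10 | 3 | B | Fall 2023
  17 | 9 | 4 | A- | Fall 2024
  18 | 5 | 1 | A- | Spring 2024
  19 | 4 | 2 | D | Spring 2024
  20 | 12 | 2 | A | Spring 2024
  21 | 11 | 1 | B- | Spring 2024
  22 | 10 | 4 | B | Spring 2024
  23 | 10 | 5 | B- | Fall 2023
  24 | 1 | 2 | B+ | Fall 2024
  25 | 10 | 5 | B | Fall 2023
SELECT AVG(gpa) FROM students WHERE year > 4

Execution result:
NULL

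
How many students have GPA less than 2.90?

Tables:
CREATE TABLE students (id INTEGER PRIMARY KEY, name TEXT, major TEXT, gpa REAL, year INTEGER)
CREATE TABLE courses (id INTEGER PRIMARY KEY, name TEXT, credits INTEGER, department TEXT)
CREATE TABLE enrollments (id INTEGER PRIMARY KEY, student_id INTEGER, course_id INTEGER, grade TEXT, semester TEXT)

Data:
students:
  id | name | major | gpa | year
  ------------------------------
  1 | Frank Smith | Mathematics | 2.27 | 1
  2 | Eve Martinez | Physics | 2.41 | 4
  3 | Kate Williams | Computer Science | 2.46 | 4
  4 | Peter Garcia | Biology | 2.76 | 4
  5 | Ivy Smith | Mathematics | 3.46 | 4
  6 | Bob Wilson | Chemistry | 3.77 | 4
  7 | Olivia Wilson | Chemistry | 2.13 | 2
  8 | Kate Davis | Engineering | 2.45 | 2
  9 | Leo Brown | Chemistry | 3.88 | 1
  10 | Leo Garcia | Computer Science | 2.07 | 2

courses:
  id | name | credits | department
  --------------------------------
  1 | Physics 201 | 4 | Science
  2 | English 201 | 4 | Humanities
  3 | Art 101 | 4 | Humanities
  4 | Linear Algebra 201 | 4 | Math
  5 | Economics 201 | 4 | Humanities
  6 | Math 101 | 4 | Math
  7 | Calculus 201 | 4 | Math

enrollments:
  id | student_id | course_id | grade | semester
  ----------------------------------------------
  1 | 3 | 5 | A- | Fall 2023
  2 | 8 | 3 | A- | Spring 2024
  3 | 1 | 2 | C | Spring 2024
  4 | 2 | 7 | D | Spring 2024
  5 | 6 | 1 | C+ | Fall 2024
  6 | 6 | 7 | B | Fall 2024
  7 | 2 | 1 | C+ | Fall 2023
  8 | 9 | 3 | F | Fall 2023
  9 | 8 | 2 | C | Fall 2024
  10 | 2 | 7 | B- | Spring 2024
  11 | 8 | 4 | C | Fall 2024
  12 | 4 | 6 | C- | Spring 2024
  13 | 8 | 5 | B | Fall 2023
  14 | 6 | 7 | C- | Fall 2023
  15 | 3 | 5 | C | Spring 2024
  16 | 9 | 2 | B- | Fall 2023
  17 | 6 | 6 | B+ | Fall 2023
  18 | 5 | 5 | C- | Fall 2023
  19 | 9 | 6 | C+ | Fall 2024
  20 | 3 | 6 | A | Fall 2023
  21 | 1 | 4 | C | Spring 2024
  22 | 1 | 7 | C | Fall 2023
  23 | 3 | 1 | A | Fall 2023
SELECT COUNT(*) FROM students WHERE gpa < 2.9

Execution result:
7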